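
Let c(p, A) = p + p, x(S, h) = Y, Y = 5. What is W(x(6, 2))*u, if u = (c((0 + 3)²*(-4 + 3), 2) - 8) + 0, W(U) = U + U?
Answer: -260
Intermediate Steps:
x(S, h) = 5
W(U) = 2*U
c(p, A) = 2*p
u = -26 (u = (2*((0 + 3)²*(-4 + 3)) - 8) + 0 = (2*(3²*(-1)) - 8) + 0 = (2*(9*(-1)) - 8) + 0 = (2*(-9) - 8) + 0 = (-18 - 8) + 0 = -26 + 0 = -26)
W(x(6, 2))*u = (2*5)*(-26) = 10*(-26) = -260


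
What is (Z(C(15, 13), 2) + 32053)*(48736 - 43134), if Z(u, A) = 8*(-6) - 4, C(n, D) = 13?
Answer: 179269602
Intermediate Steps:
Z(u, A) = -52 (Z(u, A) = -48 - 4 = -52)
(Z(C(15, 13), 2) + 32053)*(48736 - 43134) = (-52 + 32053)*(48736 - 43134) = 32001*5602 = 179269602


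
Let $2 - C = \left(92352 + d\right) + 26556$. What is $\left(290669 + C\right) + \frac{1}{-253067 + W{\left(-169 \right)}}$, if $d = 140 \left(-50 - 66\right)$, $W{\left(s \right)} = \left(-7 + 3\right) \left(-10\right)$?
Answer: $\frac{47569835080}{253027} \approx 1.88 \cdot 10^{5}$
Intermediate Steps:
$W{\left(s \right)} = 40$ ($W{\left(s \right)} = \left(-4\right) \left(-10\right) = 40$)
$d = -16240$ ($d = 140 \left(-116\right) = -16240$)
$C = -102666$ ($C = 2 - \left(\left(92352 - 16240\right) + 26556\right) = 2 - \left(76112 + 26556\right) = 2 - 102668 = -102666$)
$\left(290669 + C\right) + \frac{1}{-253067 + W{\left(-169 \right)}} = \left(290669 - 102666\right) + \frac{1}{-253067 + 40} = 188003 + \frac{1}{-253027} = 188003 - \frac{1}{253027} = \frac{47569835080}{253027}$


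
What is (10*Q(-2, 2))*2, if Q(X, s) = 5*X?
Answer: -200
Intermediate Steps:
(10*Q(-2, 2))*2 = (10*(5*(-2)))*2 = (10*(-10))*2 = -100*2 = -200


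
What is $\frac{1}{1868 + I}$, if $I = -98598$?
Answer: $- \frac{1}{96730} \approx -1.0338 \cdot 10^{-5}$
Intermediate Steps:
$\frac{1}{1868 + I} = \frac{1}{1868 - 98598} = \frac{1}{-96730} = - \frac{1}{96730}$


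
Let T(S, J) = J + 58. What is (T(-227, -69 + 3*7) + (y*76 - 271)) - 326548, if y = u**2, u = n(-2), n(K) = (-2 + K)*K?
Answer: -321945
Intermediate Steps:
n(K) = K*(-2 + K)
u = 8 (u = -2*(-2 - 2) = -2*(-4) = 8)
y = 64 (y = 8**2 = 64)
T(S, J) = 58 + J
(T(-227, -69 + 3*7) + (y*76 - 271)) - 326548 = ((58 + (-69 + 3*7)) + (64*76 - 271)) - 326548 = ((58 + (-69 + 21)) + (4864 - 271)) - 326548 = ((58 - 48) + 4593) - 326548 = (10 + 4593) - 326548 = 4603 - 326548 = -321945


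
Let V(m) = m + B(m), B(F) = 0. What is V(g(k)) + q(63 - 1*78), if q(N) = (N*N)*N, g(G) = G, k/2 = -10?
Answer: -3395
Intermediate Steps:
k = -20 (k = 2*(-10) = -20)
V(m) = m (V(m) = m + 0 = m)
q(N) = N³ (q(N) = N²*N = N³)
V(g(k)) + q(63 - 1*78) = -20 + (63 - 1*78)³ = -20 + (63 - 78)³ = -20 + (-15)³ = -20 - 3375 = -3395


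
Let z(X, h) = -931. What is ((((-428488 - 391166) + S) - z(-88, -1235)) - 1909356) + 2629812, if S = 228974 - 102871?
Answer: 27836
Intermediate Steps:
S = 126103
((((-428488 - 391166) + S) - z(-88, -1235)) - 1909356) + 2629812 = ((((-428488 - 391166) + 126103) - 1*(-931)) - 1909356) + 2629812 = (((-819654 + 126103) + 931) - 1909356) + 2629812 = ((-693551 + 931) - 1909356) + 2629812 = (-692620 - 1909356) + 2629812 = -2601976 + 2629812 = 27836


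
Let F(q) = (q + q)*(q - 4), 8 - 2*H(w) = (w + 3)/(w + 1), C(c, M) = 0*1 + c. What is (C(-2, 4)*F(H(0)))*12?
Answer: 180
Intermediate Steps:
C(c, M) = c (C(c, M) = 0 + c = c)
H(w) = 4 - (3 + w)/(2*(1 + w)) (H(w) = 4 - (w + 3)/(2*(w + 1)) = 4 - (3 + w)/(2*(1 + w)))
F(q) = 2*q*(-4 + q) (F(q) = (2*q)*(-4 + q) = 2*q*(-4 + q))
(C(-2, 4)*F(H(0)))*12 = -4*(5 + 7*0)/(2*(1 + 0))*(-4 + (5 + 7*0)/(2*(1 + 0)))*12 = -4*(½)*(5 + 0)/1*(-4 + (½)*(5 + 0)/1)*12 = -4*(½)*1*5*(-4 + (½)*1*5)*12 = -4*5*(-4 + 5/2)/2*12 = -4*5*(-3)/(2*2)*12 = -2*(-15/2)*12 = 15*12 = 180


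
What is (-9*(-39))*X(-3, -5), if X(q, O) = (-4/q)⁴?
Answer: 3328/3 ≈ 1109.3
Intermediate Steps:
X(q, O) = 256/q⁴
(-9*(-39))*X(-3, -5) = (-9*(-39))*(256/(-3)⁴) = 351*(256*(1/81)) = 351*(256/81) = 3328/3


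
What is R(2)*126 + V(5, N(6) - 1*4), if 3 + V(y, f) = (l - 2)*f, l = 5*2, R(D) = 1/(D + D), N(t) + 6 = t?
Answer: -7/2 ≈ -3.5000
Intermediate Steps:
N(t) = -6 + t
R(D) = 1/(2*D)
l = 10
V(y, f) = -3 + 8*f (V(y, f) = -3 + (10 - 2)*f = -3 + 8*f)
R(2)*126 + V(5, N(6) - 1*4) = ((½)/2)*126 + (-3 + 8*((-6 + 6) - 1*4)) = ((½)*(½))*126 + (-3 + 8*(0 - 4)) = (¼)*126 + (-3 + 8*(-4)) = 63/2 + (-3 - 32) = 63/2 - 35 = -7/2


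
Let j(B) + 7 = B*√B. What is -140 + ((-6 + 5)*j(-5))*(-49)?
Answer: -483 - 245*I*√5 ≈ -483.0 - 547.84*I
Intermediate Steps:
j(B) = -7 + B^(3/2) (j(B) = -7 + B*√B = -7 + B^(3/2))
-140 + ((-6 + 5)*j(-5))*(-49) = -140 + ((-6 + 5)*(-7 + (-5)^(3/2)))*(-49) = -140 - (-7 - 5*I*√5)*(-49) = -140 + (7 + 5*I*√5)*(-49) = -140 + (-343 - 245*I*√5) = -483 - 245*I*√5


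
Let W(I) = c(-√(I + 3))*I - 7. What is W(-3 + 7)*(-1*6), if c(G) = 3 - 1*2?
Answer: 18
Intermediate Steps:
c(G) = 1 (c(G) = 3 - 2 = 1)
W(I) = -7 + I (W(I) = 1*I - 7 = I - 7 = -7 + I)
W(-3 + 7)*(-1*6) = (-7 + (-3 + 7))*(-1*6) = (-7 + 4)*(-6) = -3*(-6) = 18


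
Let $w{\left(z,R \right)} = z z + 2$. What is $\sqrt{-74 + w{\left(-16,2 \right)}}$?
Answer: $2 \sqrt{46} \approx 13.565$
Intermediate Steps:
$w{\left(z,R \right)} = 2 + z^{2}$ ($w{\left(z,R \right)} = z^{2} + 2 = 2 + z^{2}$)
$\sqrt{-74 + w{\left(-16,2 \right)}} = \sqrt{-74 + \left(2 + \left(-16\right)^{2}\right)} = \sqrt{-74 + \left(2 + 256\right)} = \sqrt{-74 + 258} = \sqrt{184} = 2 \sqrt{46}$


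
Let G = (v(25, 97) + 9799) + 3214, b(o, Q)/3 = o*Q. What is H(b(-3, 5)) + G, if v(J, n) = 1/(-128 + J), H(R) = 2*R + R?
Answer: 1326433/103 ≈ 12878.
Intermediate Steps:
b(o, Q) = 3*Q*o (b(o, Q) = 3*(o*Q) = 3*(Q*o) = 3*Q*o)
H(R) = 3*R
G = 1340338/103 (G = (1/(-128 + 25) + 9799) + 3214 = (1/(-103) + 9799) + 3214 = (-1/103 + 9799) + 3214 = 1009296/103 + 3214 = 1340338/103 ≈ 13013.)
H(b(-3, 5)) + G = 3*(3*5*(-3)) + 1340338/103 = 3*(-45) + 1340338/103 = -135 + 1340338/103 = 1326433/103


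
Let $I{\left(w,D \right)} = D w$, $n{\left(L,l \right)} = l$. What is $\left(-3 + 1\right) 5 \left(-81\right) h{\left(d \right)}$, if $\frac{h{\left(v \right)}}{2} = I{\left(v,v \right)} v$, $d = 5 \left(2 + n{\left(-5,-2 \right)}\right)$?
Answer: $0$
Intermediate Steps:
$d = 0$ ($d = 5 \left(2 - 2\right) = 5 \cdot 0 = 0$)
$h{\left(v \right)} = 2 v^{3}$ ($h{\left(v \right)} = 2 v v v = 2 v^{2} v = 2 v^{3}$)
$\left(-3 + 1\right) 5 \left(-81\right) h{\left(d \right)} = \left(-3 + 1\right) 5 \left(-81\right) 2 \cdot 0^{3} = \left(-2\right) 5 \left(-81\right) 2 \cdot 0 = \left(-10\right) \left(-81\right) 0 = 810 \cdot 0 = 0$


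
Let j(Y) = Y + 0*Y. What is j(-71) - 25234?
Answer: -25305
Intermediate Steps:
j(Y) = Y (j(Y) = Y + 0 = Y)
j(-71) - 25234 = -71 - 25234 = -25305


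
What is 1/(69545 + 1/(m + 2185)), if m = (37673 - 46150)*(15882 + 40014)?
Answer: 473828207/32952382655814 ≈ 1.4379e-5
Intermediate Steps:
m = -473830392 (m = -8477*55896 = -473830392)
1/(69545 + 1/(m + 2185)) = 1/(69545 + 1/(-473830392 + 2185)) = 1/(69545 + 1/(-473828207)) = 1/(69545 - 1/473828207) = 1/(32952382655814/473828207) = 473828207/32952382655814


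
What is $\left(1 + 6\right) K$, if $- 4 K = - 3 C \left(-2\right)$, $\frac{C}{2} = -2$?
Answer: $42$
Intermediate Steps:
$C = -4$ ($C = 2 \left(-2\right) = -4$)
$K = 6$ ($K = - \frac{\left(-3\right) \left(-4\right) \left(-2\right)}{4} = - \frac{12 \left(-2\right)}{4} = \left(- \frac{1}{4}\right) \left(-24\right) = 6$)
$\left(1 + 6\right) K = \left(1 + 6\right) 6 = 7 \cdot 6 = 42$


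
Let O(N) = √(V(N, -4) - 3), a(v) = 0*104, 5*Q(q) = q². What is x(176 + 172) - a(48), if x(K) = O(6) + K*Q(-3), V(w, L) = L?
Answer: 3132/5 + I*√7 ≈ 626.4 + 2.6458*I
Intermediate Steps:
Q(q) = q²/5
a(v) = 0
O(N) = I*√7 (O(N) = √(-4 - 3) = √(-7) = I*√7)
x(K) = 9*K/5 + I*√7 (x(K) = I*√7 + K*((⅕)*(-3)²) = I*√7 + K*((⅕)*9) = I*√7 + K*(9/5) = I*√7 + 9*K/5 = 9*K/5 + I*√7)
x(176 + 172) - a(48) = (9*(176 + 172)/5 + I*√7) - 1*0 = ((9/5)*348 + I*√7) + 0 = (3132/5 + I*√7) + 0 = 3132/5 + I*√7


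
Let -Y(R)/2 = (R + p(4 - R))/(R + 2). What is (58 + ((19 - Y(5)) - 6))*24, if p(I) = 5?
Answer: 12408/7 ≈ 1772.6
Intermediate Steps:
Y(R) = -2*(5 + R)/(2 + R) (Y(R) = -2*(R + 5)/(R + 2) = -2*(5 + R)/(2 + R))
(58 + ((19 - Y(5)) - 6))*24 = (58 + ((19 - 2*(-5 - 1*5)/(2 + 5)) - 6))*24 = (58 + ((19 - 2*(-5 - 5)/7) - 6))*24 = (58 + ((19 - 2*(-10)/7) - 6))*24 = (58 + ((19 - 1*(-20/7)) - 6))*24 = (58 + ((19 + 20/7) - 6))*24 = (58 + (153/7 - 6))*24 = (58 + 111/7)*24 = (517/7)*24 = 12408/7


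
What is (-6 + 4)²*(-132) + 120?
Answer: -408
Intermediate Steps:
(-6 + 4)²*(-132) + 120 = (-2)²*(-132) + 120 = 4*(-132) + 120 = -528 + 120 = -408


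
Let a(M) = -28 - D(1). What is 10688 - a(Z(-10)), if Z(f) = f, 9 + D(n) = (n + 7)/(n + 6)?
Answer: 74957/7 ≈ 10708.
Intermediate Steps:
D(n) = -9 + (7 + n)/(6 + n) (D(n) = -9 + (n + 7)/(n + 6) = -9 + (7 + n)/(6 + n))
a(M) = -141/7 (a(M) = -28 - (-47 - 8*1)/(6 + 1) = -28 - (-47 - 8)/7 = -28 - (-55)/7 = -28 - 1*(-55/7) = -28 + 55/7 = -141/7)
10688 - a(Z(-10)) = 10688 - 1*(-141/7) = 10688 + 141/7 = 74957/7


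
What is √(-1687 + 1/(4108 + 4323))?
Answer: 6*I*√3330970066/8431 ≈ 41.073*I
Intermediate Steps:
√(-1687 + 1/(4108 + 4323)) = √(-1687 + 1/8431) = √(-14223096/8431) = 6*I*√3330970066/8431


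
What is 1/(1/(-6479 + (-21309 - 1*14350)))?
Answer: -42138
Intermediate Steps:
1/(1/(-6479 + (-21309 - 1*14350))) = 1/(1/(-6479 + (-21309 - 14350))) = 1/(1/(-6479 - 35659)) = 1/(1/(-42138)) = 1/(-1/42138) = -42138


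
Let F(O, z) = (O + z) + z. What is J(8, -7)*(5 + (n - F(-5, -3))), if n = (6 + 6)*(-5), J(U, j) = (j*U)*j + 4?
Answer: -17424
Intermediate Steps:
J(U, j) = 4 + U*j² (J(U, j) = (U*j)*j + 4 = U*j² + 4 = 4 + U*j²)
F(O, z) = O + 2*z
n = -60 (n = 12*(-5) = -60)
J(8, -7)*(5 + (n - F(-5, -3))) = (4 + 8*(-7)²)*(5 + (-60 - (-5 + 2*(-3)))) = (4 + 8*49)*(5 + (-60 - (-5 - 6))) = (4 + 392)*(5 + (-60 - 1*(-11))) = 396*(5 + (-60 + 11)) = 396*(5 - 49) = 396*(-44) = -17424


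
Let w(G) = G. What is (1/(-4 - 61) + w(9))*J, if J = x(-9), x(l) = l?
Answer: -5256/65 ≈ -80.862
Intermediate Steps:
J = -9
(1/(-4 - 61) + w(9))*J = (1/(-4 - 61) + 9)*(-9) = (1/(-65) + 9)*(-9) = (-1/65 + 9)*(-9) = (584/65)*(-9) = -5256/65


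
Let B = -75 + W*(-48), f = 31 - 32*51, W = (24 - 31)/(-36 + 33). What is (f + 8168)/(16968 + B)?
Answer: 6567/16781 ≈ 0.39134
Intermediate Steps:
W = 7/3 (W = -7/(-3) = -7*(-⅓) = 7/3 ≈ 2.3333)
f = -1601 (f = 31 - 1632 = -1601)
B = -187 (B = -75 + (7/3)*(-48) = -75 - 112 = -187)
(f + 8168)/(16968 + B) = (-1601 + 8168)/(16968 - 187) = 6567/16781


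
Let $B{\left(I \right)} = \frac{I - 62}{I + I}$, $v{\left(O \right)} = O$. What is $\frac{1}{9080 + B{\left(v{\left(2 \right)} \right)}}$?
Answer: $\frac{1}{9065} \approx 0.00011031$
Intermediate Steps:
$B{\left(I \right)} = \frac{-62 + I}{2 I}$
$\frac{1}{9080 + B{\left(v{\left(2 \right)} \right)}} = \frac{1}{9080 + \frac{-62 + 2}{2 \cdot 2}} = \frac{1}{9080 + \frac{1}{2} \cdot \frac{1}{2} \left(-60\right)} = \frac{1}{9080 - 15} = \frac{1}{9065}$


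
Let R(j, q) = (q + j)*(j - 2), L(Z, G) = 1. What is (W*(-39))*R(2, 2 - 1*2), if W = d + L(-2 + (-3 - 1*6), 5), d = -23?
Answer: 0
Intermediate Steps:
R(j, q) = (-2 + j)*(j + q) (R(j, q) = (j + q)*(-2 + j) = (-2 + j)*(j + q))
W = -22 (W = -23 + 1 = -22)
(W*(-39))*R(2, 2 - 1*2) = (-22*(-39))*(2² - 2*2 - 2*(2 - 1*2) + 2*(2 - 1*2)) = 858*(4 - 4 - 2*(2 - 2) + 2*(2 - 2)) = 858*(4 - 4 - 2*0 + 2*0) = 858*(4 - 4 + 0 + 0) = 858*0 = 0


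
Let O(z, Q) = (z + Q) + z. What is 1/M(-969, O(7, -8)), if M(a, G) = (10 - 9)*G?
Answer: 1/6 ≈ 0.16667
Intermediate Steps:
O(z, Q) = Q + 2*z (O(z, Q) = (Q + z) + z = Q + 2*z)
M(a, G) = G (M(a, G) = 1*G = G)
1/M(-969, O(7, -8)) = 1/(-8 + 2*7) = 1/(-8 + 14) = 1/6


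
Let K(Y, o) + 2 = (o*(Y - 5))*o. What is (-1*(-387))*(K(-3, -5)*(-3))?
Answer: 234522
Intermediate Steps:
K(Y, o) = -2 + o**2*(-5 + Y) (K(Y, o) = -2 + (o*(Y - 5))*o = -2 + (o*(-5 + Y))*o = -2 + o**2*(-5 + Y))
(-1*(-387))*(K(-3, -5)*(-3)) = (-1*(-387))*((-2 - 5*(-5)**2 - 3*(-5)**2)*(-3)) = 387*((-2 - 5*25 - 3*25)*(-3)) = 387*((-2 - 125 - 75)*(-3)) = 387*(-202*(-3)) = 387*606 = 234522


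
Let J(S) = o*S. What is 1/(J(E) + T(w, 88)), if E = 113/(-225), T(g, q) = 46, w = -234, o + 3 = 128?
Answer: -9/151 ≈ -0.059603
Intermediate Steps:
o = 125 (o = -3 + 128 = 125)
E = -113/225 (E = 113*(-1/225) = -113/225 ≈ -0.50222)
J(S) = 125*S
1/(J(E) + T(w, 88)) = 1/(125*(-113/225) + 46) = 1/(-565/9 + 46) = 1/(-151/9) = -9/151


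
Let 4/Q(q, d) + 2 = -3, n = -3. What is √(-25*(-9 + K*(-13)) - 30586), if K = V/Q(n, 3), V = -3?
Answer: I*√116569/2 ≈ 170.71*I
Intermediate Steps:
Q(q, d) = -⅘ (Q(q, d) = 4/(-2 - 3) = 4/(-5) = 4*(-⅕) = -⅘)
K = 15/4 (K = -3/(-⅘) = -3*(-5/4) = 15/4 ≈ 3.7500)
√(-25*(-9 + K*(-13)) - 30586) = √(-25*(-9 + (15/4)*(-13)) - 30586) = √(-25*(-9 - 195/4) - 30586) = √(-25*(-231/4) - 30586) = √(5775/4 - 30586) = √(-116569/4) = I*√116569/2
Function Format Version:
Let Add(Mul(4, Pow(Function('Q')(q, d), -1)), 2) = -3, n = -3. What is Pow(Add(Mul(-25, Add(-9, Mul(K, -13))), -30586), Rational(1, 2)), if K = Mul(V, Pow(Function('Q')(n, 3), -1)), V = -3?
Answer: Mul(Rational(1, 2), I, Pow(116569, Rational(1, 2))) ≈ Mul(170.71, I)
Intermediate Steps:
Function('Q')(q, d) = Rational(-4, 5) (Function('Q')(q, d) = Mul(4, Pow(Add(-2, -3), -1)) = Mul(4, Pow(-5, -1)) = Mul(4, Rational(-1, 5)) = Rational(-4, 5))
K = Rational(15, 4) (K = Mul(-3, Pow(Rational(-4, 5), -1)) = Mul(-3, Rational(-5, 4)) = Rational(15, 4) ≈ 3.7500)
Pow(Add(Mul(-25, Add(-9, Mul(K, -13))), -30586), Rational(1, 2)) = Pow(Add(Mul(-25, Add(-9, Mul(Rational(15, 4), -13))), -30586), Rational(1, 2)) = Pow(Add(Mul(-25, Add(-9, Rational(-195, 4))), -30586), Rational(1, 2)) = Pow(Add(Mul(-25, Rational(-231, 4)), -30586), Rational(1, 2)) = Pow(Add(Rational(5775, 4), -30586), Rational(1, 2)) = Pow(Rational(-116569, 4), Rational(1, 2)) = Mul(Rational(1, 2), I, Pow(116569, Rational(1, 2)))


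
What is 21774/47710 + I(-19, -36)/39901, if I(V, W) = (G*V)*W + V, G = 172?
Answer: 3240441982/951838355 ≈ 3.4044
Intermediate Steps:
I(V, W) = V + 172*V*W (I(V, W) = (172*V)*W + V = 172*V*W + V = V + 172*V*W)
21774/47710 + I(-19, -36)/39901 = 21774/47710 - 19*(1 + 172*(-36))/39901 = 21774*(1/47710) - 19*(1 - 6192)*(1/39901) = 10887/23855 - 19*(-6191)*(1/39901) = 10887/23855 + 117629*(1/39901) = 10887/23855 + 117629/39901 = 3240441982/951838355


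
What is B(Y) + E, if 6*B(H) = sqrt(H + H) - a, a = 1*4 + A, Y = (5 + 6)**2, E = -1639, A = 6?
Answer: -4922/3 + 11*sqrt(2)/6 ≈ -1638.1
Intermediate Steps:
Y = 121 (Y = 11**2 = 121)
a = 10 (a = 1*4 + 6 = 4 + 6 = 10)
B(H) = -5/3 + sqrt(2)*sqrt(H)/6 (B(H) = (sqrt(H + H) - 1*10)/6 = (sqrt(2*H) - 10)/6 = (sqrt(2)*sqrt(H) - 10)/6 = (-10 + sqrt(2)*sqrt(H))/6 = -5/3 + sqrt(2)*sqrt(H)/6)
B(Y) + E = (-5/3 + sqrt(2)*sqrt(121)/6) - 1639 = (-5/3 + (1/6)*sqrt(2)*11) - 1639 = (-5/3 + 11*sqrt(2)/6) - 1639 = -4922/3 + 11*sqrt(2)/6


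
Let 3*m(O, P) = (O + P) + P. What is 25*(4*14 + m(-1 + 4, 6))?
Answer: 1525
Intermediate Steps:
m(O, P) = O/3 + 2*P/3 (m(O, P) = ((O + P) + P)/3 = (O + 2*P)/3 = O/3 + 2*P/3)
25*(4*14 + m(-1 + 4, 6)) = 25*(4*14 + ((-1 + 4)/3 + (⅔)*6)) = 25*(56 + ((⅓)*3 + 4)) = 25*(56 + (1 + 4)) = 25*(56 + 5) = 25*61 = 1525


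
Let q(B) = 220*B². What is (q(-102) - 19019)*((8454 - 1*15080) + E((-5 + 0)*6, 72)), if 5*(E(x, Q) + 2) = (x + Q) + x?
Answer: -75195955208/5 ≈ -1.5039e+10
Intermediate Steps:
E(x, Q) = -2 + Q/5 + 2*x/5 (E(x, Q) = -2 + ((x + Q) + x)/5 = -2 + ((Q + x) + x)/5 = -2 + (Q + 2*x)/5 = -2 + (Q/5 + 2*x/5) = -2 + Q/5 + 2*x/5)
(q(-102) - 19019)*((8454 - 1*15080) + E((-5 + 0)*6, 72)) = (220*(-102)² - 19019)*((8454 - 1*15080) + (-2 + (⅕)*72 + 2*((-5 + 0)*6)/5)) = (220*10404 - 19019)*((8454 - 15080) + (-2 + 72/5 + 2*(-5*6)/5)) = (2288880 - 19019)*(-6626 + (-2 + 72/5 + (⅖)*(-30))) = 2269861*(-6626 + (-2 + 72/5 - 12)) = 2269861*(-6626 + ⅖) = 2269861*(-33128/5) = -75195955208/5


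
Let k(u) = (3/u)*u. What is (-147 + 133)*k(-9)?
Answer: -42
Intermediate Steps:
k(u) = 3
(-147 + 133)*k(-9) = (-147 + 133)*3 = -14*3 = -42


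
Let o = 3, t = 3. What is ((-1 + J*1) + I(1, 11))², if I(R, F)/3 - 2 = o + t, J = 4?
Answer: 729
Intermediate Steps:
I(R, F) = 24 (I(R, F) = 6 + 3*(3 + 3) = 6 + 3*6 = 6 + 18 = 24)
((-1 + J*1) + I(1, 11))² = ((-1 + 4*1) + 24)² = ((-1 + 4) + 24)² = (3 + 24)² = 27² = 729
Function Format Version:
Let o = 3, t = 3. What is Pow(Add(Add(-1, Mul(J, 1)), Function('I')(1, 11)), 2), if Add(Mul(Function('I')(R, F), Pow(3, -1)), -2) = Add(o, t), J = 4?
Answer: 729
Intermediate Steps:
Function('I')(R, F) = 24 (Function('I')(R, F) = Add(6, Mul(3, Add(3, 3))) = Add(6, Mul(3, 6)) = Add(6, 18) = 24)
Pow(Add(Add(-1, Mul(J, 1)), Function('I')(1, 11)), 2) = Pow(Add(Add(-1, Mul(4, 1)), 24), 2) = Pow(Add(Add(-1, 4), 24), 2) = Pow(Add(3, 24), 2) = Pow(27, 2) = 729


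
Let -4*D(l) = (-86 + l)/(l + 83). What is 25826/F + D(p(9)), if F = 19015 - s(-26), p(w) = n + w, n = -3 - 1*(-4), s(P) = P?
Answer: 921199/590271 ≈ 1.5606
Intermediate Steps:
n = 1 (n = -3 + 4 = 1)
p(w) = 1 + w
F = 19041 (F = 19015 - 1*(-26) = 19015 + 26 = 19041)
D(l) = -(-86 + l)/(4*(83 + l)) (D(l) = -(-86 + l)/(4*(l + 83)) = -(-86 + l)/(4*(83 + l)))
25826/F + D(p(9)) = 25826/19041 + (86 - (1 + 9))/(4*(83 + (1 + 9))) = 25826*(1/19041) + (86 - 1*10)/(4*(83 + 10)) = 25826/19041 + (¼)*(86 - 10)/93 = 25826/19041 + (¼)*(1/93)*76 = 25826/19041 + 19/93 = 921199/590271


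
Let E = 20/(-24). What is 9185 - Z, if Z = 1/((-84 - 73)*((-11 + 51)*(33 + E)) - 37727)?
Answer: 6605861188/719201 ≈ 9185.0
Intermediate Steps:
E = -⅚ (E = 20*(-1/24) = -⅚ ≈ -0.83333)
Z = -3/719201 (Z = 1/((-84 - 73)*((-11 + 51)*(33 - ⅚)) - 37727) = 1/(-6280*193/6 - 37727) = 1/(-157*3860/3 - 37727) = 1/(-606020/3 - 37727) = 1/(-719201/3) = -3/719201 ≈ -4.1713e-6)
9185 - Z = 9185 - 1*(-3/719201) = 9185 + 3/719201 = 6605861188/719201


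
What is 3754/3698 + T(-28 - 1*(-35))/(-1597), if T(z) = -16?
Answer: 3027153/2952853 ≈ 1.0252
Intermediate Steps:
3754/3698 + T(-28 - 1*(-35))/(-1597) = 3754/3698 - 16/(-1597) = 3754*(1/3698) - 16*(-1/1597) = 1877/1849 + 16/1597 = 3027153/2952853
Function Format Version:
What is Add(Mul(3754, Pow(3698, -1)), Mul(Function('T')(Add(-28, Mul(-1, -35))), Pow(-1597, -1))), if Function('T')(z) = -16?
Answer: Rational(3027153, 2952853) ≈ 1.0252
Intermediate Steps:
Add(Mul(3754, Pow(3698, -1)), Mul(Function('T')(Add(-28, Mul(-1, -35))), Pow(-1597, -1))) = Add(Mul(3754, Pow(3698, -1)), Mul(-16, Pow(-1597, -1))) = Add(Mul(3754, Rational(1, 3698)), Mul(-16, Rational(-1, 1597))) = Add(Rational(1877, 1849), Rational(16, 1597)) = Rational(3027153, 2952853)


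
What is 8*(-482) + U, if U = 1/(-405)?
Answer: -1561681/405 ≈ -3856.0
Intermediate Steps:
U = -1/405 ≈ -0.0024691
8*(-482) + U = 8*(-482) - 1/405 = -3856 - 1/405 = -1561681/405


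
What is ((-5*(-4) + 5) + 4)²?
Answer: 841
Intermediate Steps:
((-5*(-4) + 5) + 4)² = ((20 + 5) + 4)² = (25 + 4)² = 29² = 841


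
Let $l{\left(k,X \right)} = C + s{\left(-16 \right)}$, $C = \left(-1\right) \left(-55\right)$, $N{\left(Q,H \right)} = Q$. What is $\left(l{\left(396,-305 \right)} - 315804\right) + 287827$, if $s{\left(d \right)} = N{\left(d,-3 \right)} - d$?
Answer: $-27922$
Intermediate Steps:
$C = 55$
$s{\left(d \right)} = 0$ ($s{\left(d \right)} = d - d = 0$)
$l{\left(k,X \right)} = 55$ ($l{\left(k,X \right)} = 55 + 0 = 55$)
$\left(l{\left(396,-305 \right)} - 315804\right) + 287827 = \left(55 - 315804\right) + 287827 = -315749 + 287827 = -27922$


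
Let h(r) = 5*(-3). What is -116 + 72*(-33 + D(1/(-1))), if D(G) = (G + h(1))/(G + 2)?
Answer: -3644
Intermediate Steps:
h(r) = -15
D(G) = (-15 + G)/(2 + G) (D(G) = (G - 15)/(G + 2) = (-15 + G)/(2 + G))
-116 + 72*(-33 + D(1/(-1))) = -116 + 72*(-33 + (-15 + 1/(-1))/(2 + 1/(-1))) = -116 + 72*(-33 + (-15 - 1)/(2 - 1)) = -116 + 72*(-33 - 16/1) = -116 + 72*(-33 + 1*(-16)) = -116 + 72*(-33 - 16) = -116 + 72*(-49) = -116 - 3528 = -3644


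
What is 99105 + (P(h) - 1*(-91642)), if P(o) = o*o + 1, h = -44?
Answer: 192684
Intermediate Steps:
P(o) = 1 + o**2 (P(o) = o**2 + 1 = 1 + o**2)
99105 + (P(h) - 1*(-91642)) = 99105 + ((1 + (-44)**2) - 1*(-91642)) = 99105 + ((1 + 1936) + 91642) = 99105 + (1937 + 91642) = 99105 + 93579 = 192684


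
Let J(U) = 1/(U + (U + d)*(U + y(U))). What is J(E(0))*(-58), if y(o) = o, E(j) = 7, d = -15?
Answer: 58/105 ≈ 0.55238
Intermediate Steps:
J(U) = 1/(U + 2*U*(-15 + U)) (J(U) = 1/(U + (U - 15)*(U + U)) = 1/(U + (-15 + U)*(2*U)) = 1/(U + 2*U*(-15 + U)))
J(E(0))*(-58) = (1/(7*(-29 + 2*7)))*(-58) = (1/(7*(-29 + 14)))*(-58) = ((1/7)/(-15))*(-58) = ((1/7)*(-1/15))*(-58) = -1/105*(-58) = 58/105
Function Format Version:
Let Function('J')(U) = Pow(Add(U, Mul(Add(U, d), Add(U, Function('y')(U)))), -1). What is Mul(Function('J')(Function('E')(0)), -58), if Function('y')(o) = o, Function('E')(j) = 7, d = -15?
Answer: Rational(58, 105) ≈ 0.55238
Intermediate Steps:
Function('J')(U) = Pow(Add(U, Mul(2, U, Add(-15, U))), -1) (Function('J')(U) = Pow(Add(U, Mul(Add(U, -15), Add(U, U))), -1) = Pow(Add(U, Mul(Add(-15, U), Mul(2, U))), -1) = Pow(Add(U, Mul(2, U, Add(-15, U))), -1))
Mul(Function('J')(Function('E')(0)), -58) = Mul(Mul(Pow(7, -1), Pow(Add(-29, Mul(2, 7)), -1)), -58) = Mul(Mul(Rational(1, 7), Pow(Add(-29, 14), -1)), -58) = Mul(Mul(Rational(1, 7), Pow(-15, -1)), -58) = Mul(Mul(Rational(1, 7), Rational(-1, 15)), -58) = Mul(Rational(-1, 105), -58) = Rational(58, 105)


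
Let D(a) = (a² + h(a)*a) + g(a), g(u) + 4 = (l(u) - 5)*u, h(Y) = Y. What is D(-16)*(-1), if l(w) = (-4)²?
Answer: -332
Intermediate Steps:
l(w) = 16
g(u) = -4 + 11*u (g(u) = -4 + (16 - 5)*u = -4 + 11*u)
D(a) = -4 + 2*a² + 11*a (D(a) = (a² + a*a) + (-4 + 11*a) = (a² + a²) + (-4 + 11*a) = 2*a² + (-4 + 11*a) = -4 + 2*a² + 11*a)
D(-16)*(-1) = (-4 + 2*(-16)² + 11*(-16))*(-1) = (-4 + 2*256 - 176)*(-1) = (-4 + 512 - 176)*(-1) = 332*(-1) = -332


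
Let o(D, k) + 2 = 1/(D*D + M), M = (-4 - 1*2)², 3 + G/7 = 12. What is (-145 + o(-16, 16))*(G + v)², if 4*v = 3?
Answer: -2791068075/4672 ≈ -5.9740e+5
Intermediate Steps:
G = 63 (G = -21 + 7*12 = -21 + 84 = 63)
M = 36 (M = (-4 - 2)² = (-6)² = 36)
o(D, k) = -2 + 1/(36 + D²) (o(D, k) = -2 + 1/(D*D + 36) = -2 + 1/(D² + 36) = -2 + 1/(36 + D²))
v = ¾ (v = (¼)*3 = ¾ ≈ 0.75000)
(-145 + o(-16, 16))*(G + v)² = (-145 + (-71 - 2*(-16)²)/(36 + (-16)²))*(63 + ¾)² = (-145 + (-71 - 2*256)/(36 + 256))*(255/4)² = (-145 + (-71 - 512)/292)*(65025/16) = (-145 + (1/292)*(-583))*(65025/16) = (-145 - 583/292)*(65025/16) = -42923/292*65025/16 = -2791068075/4672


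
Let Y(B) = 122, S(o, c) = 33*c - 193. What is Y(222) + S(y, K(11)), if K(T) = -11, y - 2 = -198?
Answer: -434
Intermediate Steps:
y = -196 (y = 2 - 198 = -196)
S(o, c) = -193 + 33*c
Y(222) + S(y, K(11)) = 122 + (-193 + 33*(-11)) = 122 + (-193 - 363) = 122 - 556 = -434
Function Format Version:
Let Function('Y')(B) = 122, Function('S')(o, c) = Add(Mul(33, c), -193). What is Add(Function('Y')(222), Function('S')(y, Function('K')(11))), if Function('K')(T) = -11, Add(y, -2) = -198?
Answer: -434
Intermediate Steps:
y = -196 (y = Add(2, -198) = -196)
Function('S')(o, c) = Add(-193, Mul(33, c))
Add(Function('Y')(222), Function('S')(y, Function('K')(11))) = Add(122, Add(-193, Mul(33, -11))) = Add(122, Add(-193, -363)) = Add(122, -556) = -434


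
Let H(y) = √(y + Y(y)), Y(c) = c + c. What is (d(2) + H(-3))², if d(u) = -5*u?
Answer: 91 - 60*I ≈ 91.0 - 60.0*I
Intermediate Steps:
Y(c) = 2*c
H(y) = √3*√y (H(y) = √(y + 2*y) = √(3*y) = √3*√y)
(d(2) + H(-3))² = (-5*2 + √3*√(-3))² = (-10 + √3*(I*√3))² = (-10 + 3*I)²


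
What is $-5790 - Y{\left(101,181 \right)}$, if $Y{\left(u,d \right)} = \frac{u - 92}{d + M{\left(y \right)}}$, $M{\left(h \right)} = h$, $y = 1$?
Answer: $- \frac{1053789}{182} \approx -5790.0$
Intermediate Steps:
$Y{\left(u,d \right)} = \frac{-92 + u}{1 + d}$ ($Y{\left(u,d \right)} = \frac{u - 92}{d + 1} = \frac{-92 + u}{1 + d}$)
$-5790 - Y{\left(101,181 \right)} = -5790 - \frac{-92 + 101}{1 + 181} = -5790 - \frac{1}{182} \cdot 9 = -5790 - \frac{9}{182} = - \frac{1053789}{182}$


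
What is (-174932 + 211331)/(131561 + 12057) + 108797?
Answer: 15625243945/143618 ≈ 1.0880e+5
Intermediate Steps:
(-174932 + 211331)/(131561 + 12057) + 108797 = 36399/143618 + 108797 = 15625243945/143618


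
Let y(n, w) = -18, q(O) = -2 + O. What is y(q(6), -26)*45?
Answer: -810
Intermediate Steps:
y(q(6), -26)*45 = -18*45 = -810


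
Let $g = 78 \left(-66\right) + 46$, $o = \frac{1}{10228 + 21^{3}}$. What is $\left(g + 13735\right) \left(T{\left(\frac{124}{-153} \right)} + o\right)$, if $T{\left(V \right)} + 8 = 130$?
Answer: $\frac{20526330147}{19489} \approx 1.0532 \cdot 10^{6}$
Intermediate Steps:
$o = \frac{1}{19489}$ ($o = \frac{1}{10228 + 9261} = \frac{1}{19489} \approx 5.1311 \cdot 10^{-5}$)
$T{\left(V \right)} = 122$ ($T{\left(V \right)} = -8 + 130 = 122$)
$g = -5102$ ($g = -5148 + 46 = -5102$)
$\left(g + 13735\right) \left(T{\left(\frac{124}{-153} \right)} + o\right) = \left(-5102 + 13735\right) \left(122 + \frac{1}{19489}\right) = 8633 \cdot \frac{2377659}{19489} = \frac{20526330147}{19489}$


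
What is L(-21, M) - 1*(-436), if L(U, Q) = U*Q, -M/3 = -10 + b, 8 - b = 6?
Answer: -68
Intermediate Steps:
b = 2 (b = 8 - 1*6 = 8 - 6 = 2)
M = 24 (M = -3*(-10 + 2) = -3*(-8) = 24)
L(U, Q) = Q*U
L(-21, M) - 1*(-436) = 24*(-21) - 1*(-436) = -504 + 436 = -68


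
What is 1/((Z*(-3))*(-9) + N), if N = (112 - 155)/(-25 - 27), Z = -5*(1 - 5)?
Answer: 52/28123 ≈ 0.0018490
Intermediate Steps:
Z = 20 (Z = -5*(-4) = 20)
N = 43/52 (N = -43/(-52) = -43*(-1/52) = 43/52 ≈ 0.82692)
1/((Z*(-3))*(-9) + N) = 1/((20*(-3))*(-9) + 43/52) = 1/(-60*(-9) + 43/52) = 1/(540 + 43/52) = 1/(28123/52) = 52/28123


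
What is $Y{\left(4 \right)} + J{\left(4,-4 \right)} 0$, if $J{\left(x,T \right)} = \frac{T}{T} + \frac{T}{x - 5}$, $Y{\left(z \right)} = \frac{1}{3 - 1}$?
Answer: $\frac{1}{2} \approx 0.5$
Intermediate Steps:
$Y{\left(z \right)} = \frac{1}{2}$
$J{\left(x,T \right)} = 1 + \frac{T}{-5 + x}$ ($J{\left(x,T \right)} = 1 + \frac{T}{x - 5} = 1 + \frac{T}{-5 + x}$)
$Y{\left(4 \right)} + J{\left(4,-4 \right)} 0 = \frac{1}{2} + \frac{-5 - 4 + 4}{-5 + 4} \cdot 0 = \frac{1}{2} + \frac{1}{-1} \left(-5\right) 0 = \frac{1}{2} + \left(-1\right) \left(-5\right) 0 = \frac{1}{2} + 5 \cdot 0 = \frac{1}{2} + 0 = \frac{1}{2}$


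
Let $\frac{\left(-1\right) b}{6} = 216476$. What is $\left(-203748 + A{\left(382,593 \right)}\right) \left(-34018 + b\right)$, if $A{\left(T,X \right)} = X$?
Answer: $270780017470$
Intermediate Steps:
$b = -1298856$ ($b = \left(-6\right) 216476 = -1298856$)
$\left(-203748 + A{\left(382,593 \right)}\right) \left(-34018 + b\right) = \left(-203748 + 593\right) \left(-34018 - 1298856\right) = \left(-203155\right) \left(-1332874\right) = 270780017470$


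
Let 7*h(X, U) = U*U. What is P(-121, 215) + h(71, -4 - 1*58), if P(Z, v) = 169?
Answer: 5027/7 ≈ 718.14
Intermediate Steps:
h(X, U) = U²/7 (h(X, U) = (U*U)/7 = U²/7)
P(-121, 215) + h(71, -4 - 1*58) = 169 + (-4 - 1*58)²/7 = 169 + (-4 - 58)²/7 = 169 + (⅐)*(-62)² = 169 + (⅐)*3844 = 169 + 3844/7 = 5027/7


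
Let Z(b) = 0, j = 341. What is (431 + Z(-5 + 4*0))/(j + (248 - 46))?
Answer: 431/543 ≈ 0.79374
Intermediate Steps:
(431 + Z(-5 + 4*0))/(j + (248 - 46)) = (431 + 0)/(341 + (248 - 46)) = 431/(341 + 202) = 431/543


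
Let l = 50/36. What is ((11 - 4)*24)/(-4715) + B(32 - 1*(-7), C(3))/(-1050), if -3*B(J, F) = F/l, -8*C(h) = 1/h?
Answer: -3528943/99015000 ≈ -0.035640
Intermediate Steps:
l = 25/18 (l = 50*(1/36) = 25/18 ≈ 1.3889)
C(h) = -1/(8*h)
B(J, F) = -6*F/25 (B(J, F) = -F/(3*25/18) = -F*18/(3*25) = -6*F/25)
((11 - 4)*24)/(-4715) + B(32 - 1*(-7), C(3))/(-1050) = ((11 - 4)*24)/(-4715) - (-3)/(100*3)/(-1050) = (7*24)*(-1/4715) - (-3)/(100*3)*(-1/1050) = 168*(-1/4715) - 6/25*(-1/24)*(-1/1050) = -168/4715 + (1/100)*(-1/1050) = -168/4715 - 1/105000 = -3528943/99015000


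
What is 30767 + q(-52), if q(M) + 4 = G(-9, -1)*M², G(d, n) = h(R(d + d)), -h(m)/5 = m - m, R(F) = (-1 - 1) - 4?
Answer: 30763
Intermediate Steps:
R(F) = -6 (R(F) = -2 - 4 = -6)
h(m) = 0 (h(m) = -5*(m - m) = -5*0 = 0)
G(d, n) = 0
q(M) = -4 (q(M) = -4 + 0*M² = -4 + 0 = -4)
30767 + q(-52) = 30767 - 4 = 30763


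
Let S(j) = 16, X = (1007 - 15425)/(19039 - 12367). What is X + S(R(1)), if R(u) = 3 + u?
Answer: 15389/1112 ≈ 13.839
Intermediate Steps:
X = -2403/1112 (X = -14418/6672 = -14418*1/6672 = -2403/1112 ≈ -2.1610)
X + S(R(1)) = -2403/1112 + 16 = 15389/1112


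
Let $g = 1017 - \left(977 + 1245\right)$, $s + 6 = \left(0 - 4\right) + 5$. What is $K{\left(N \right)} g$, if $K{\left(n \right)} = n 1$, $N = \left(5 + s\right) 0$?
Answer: $0$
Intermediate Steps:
$s = -5$ ($s = -6 + \left(\left(0 - 4\right) + 5\right) = -6 + \left(-4 + 5\right) = -6 + 1 = -5$)
$N = 0$ ($N = \left(5 - 5\right) 0 = 0 \cdot 0 = 0$)
$g = -1205$ ($g = 1017 - 2222 = -1205$)
$K{\left(n \right)} = n$
$K{\left(N \right)} g = 0 \left(-1205\right) = 0$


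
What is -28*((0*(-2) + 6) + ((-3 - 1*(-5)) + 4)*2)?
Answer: -504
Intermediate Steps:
-28*((0*(-2) + 6) + ((-3 - 1*(-5)) + 4)*2) = -28*((0 + 6) + ((-3 + 5) + 4)*2) = -28*(6 + (2 + 4)*2) = -28*(6 + 6*2) = -28*(6 + 12) = -28*18 = -504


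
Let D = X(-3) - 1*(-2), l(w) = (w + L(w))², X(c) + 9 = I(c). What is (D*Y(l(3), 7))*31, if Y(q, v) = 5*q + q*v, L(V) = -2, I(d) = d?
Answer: -3720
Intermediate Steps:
X(c) = -9 + c
l(w) = (-2 + w)² (l(w) = (w - 2)² = (-2 + w)²)
D = -10 (D = (-9 - 3) - 1*(-2) = -12 + 2 = -10)
(D*Y(l(3), 7))*31 = -10*(-2 + 3)²*(5 + 7)*31 = -10*1²*12*31 = -10*12*31 = -120*31 = -3720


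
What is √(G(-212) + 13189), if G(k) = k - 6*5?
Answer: 11*√107 ≈ 113.78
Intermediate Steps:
G(k) = -30 + k (G(k) = k - 30 = -30 + k)
√(G(-212) + 13189) = √((-30 - 212) + 13189) = √(-242 + 13189) = √12947 = 11*√107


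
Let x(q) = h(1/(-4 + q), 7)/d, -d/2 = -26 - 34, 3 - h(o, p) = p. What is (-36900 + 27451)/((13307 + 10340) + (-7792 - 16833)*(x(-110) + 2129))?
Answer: 56694/314412943 ≈ 0.00018032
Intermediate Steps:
h(o, p) = 3 - p
d = 120 (d = -2*(-26 - 34) = -2*(-60) = 120)
x(q) = -1/30 (x(q) = (3 - 1*7)/120 = (3 - 7)*(1/120) = -4*1/120 = -1/30)
(-36900 + 27451)/((13307 + 10340) + (-7792 - 16833)*(x(-110) + 2129)) = (-36900 + 27451)/((13307 + 10340) + (-7792 - 16833)*(-1/30 + 2129)) = -9449/(23647 - 24625*63869/30) = -9449/(23647 - 314554825/6) = -9449/(-314412943/6) = -9449*(-6/314412943) = 56694/314412943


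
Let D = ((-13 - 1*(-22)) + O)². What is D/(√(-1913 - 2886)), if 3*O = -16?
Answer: -121*I*√4799/43191 ≈ -0.19407*I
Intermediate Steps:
O = -16/3 (O = (⅓)*(-16) = -16/3 ≈ -5.3333)
D = 121/9 (D = ((-13 - 1*(-22)) - 16/3)² = ((-13 + 22) - 16/3)² = (9 - 16/3)² = (11/3)² = 121/9 ≈ 13.444)
D/(√(-1913 - 2886)) = 121/(9*(√(-1913 - 2886))) = 121/(9*(√(-4799))) = 121/(9*((I*√4799))) = 121*(-I*√4799/4799)/9 = -121*I*√4799/43191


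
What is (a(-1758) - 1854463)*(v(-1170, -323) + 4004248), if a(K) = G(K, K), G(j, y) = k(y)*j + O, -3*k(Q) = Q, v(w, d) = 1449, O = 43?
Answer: -11554865611776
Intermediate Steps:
k(Q) = -Q/3
G(j, y) = 43 - j*y/3 (G(j, y) = (-y/3)*j + 43 = -j*y/3 + 43 = 43 - j*y/3)
a(K) = 43 - K²/3 (a(K) = 43 - K*K/3 = 43 - K²/3)
(a(-1758) - 1854463)*(v(-1170, -323) + 4004248) = ((43 - ⅓*(-1758)²) - 1854463)*(1449 + 4004248) = ((43 - ⅓*3090564) - 1854463)*4005697 = ((43 - 1030188) - 1854463)*4005697 = (-1030145 - 1854463)*4005697 = -2884608*4005697 = -11554865611776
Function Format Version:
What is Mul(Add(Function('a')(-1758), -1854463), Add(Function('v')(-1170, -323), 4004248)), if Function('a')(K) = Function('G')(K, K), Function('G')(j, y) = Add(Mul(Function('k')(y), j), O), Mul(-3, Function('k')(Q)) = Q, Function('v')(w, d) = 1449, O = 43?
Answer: -11554865611776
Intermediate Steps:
Function('k')(Q) = Mul(Rational(-1, 3), Q)
Function('G')(j, y) = Add(43, Mul(Rational(-1, 3), j, y)) (Function('G')(j, y) = Add(Mul(Mul(Rational(-1, 3), y), j), 43) = Add(Mul(Rational(-1, 3), j, y), 43) = Add(43, Mul(Rational(-1, 3), j, y)))
Function('a')(K) = Add(43, Mul(Rational(-1, 3), Pow(K, 2))) (Function('a')(K) = Add(43, Mul(Rational(-1, 3), K, K)) = Add(43, Mul(Rational(-1, 3), Pow(K, 2))))
Mul(Add(Function('a')(-1758), -1854463), Add(Function('v')(-1170, -323), 4004248)) = Mul(Add(Add(43, Mul(Rational(-1, 3), Pow(-1758, 2))), -1854463), Add(1449, 4004248)) = Mul(Add(Add(43, Mul(Rational(-1, 3), 3090564)), -1854463), 4005697) = Mul(Add(Add(43, -1030188), -1854463), 4005697) = Mul(Add(-1030145, -1854463), 4005697) = Mul(-2884608, 4005697) = -11554865611776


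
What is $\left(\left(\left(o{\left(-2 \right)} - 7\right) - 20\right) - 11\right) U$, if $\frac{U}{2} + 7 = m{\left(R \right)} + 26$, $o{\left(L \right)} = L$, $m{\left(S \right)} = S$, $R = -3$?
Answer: $-1280$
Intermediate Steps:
$U = 32$ ($U = -14 + 2 \left(-3 + 26\right) = -14 + 2 \cdot 23 = -14 + 46 = 32$)
$\left(\left(\left(o{\left(-2 \right)} - 7\right) - 20\right) - 11\right) U = \left(\left(\left(-2 - 7\right) - 20\right) - 11\right) 32 = \left(\left(-9 - 20\right) - 11\right) 32 = \left(-29 - 11\right) 32 = \left(-40\right) 32 = -1280$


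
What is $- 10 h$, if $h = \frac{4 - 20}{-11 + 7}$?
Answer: $-40$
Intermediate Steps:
$h = 4$ ($h = - \frac{16}{-4} = \left(-16\right) \left(- \frac{1}{4}\right) = 4$)
$- 10 h = \left(-10\right) 4 = -40$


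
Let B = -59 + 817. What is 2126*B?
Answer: 1611508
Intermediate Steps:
B = 758
2126*B = 2126*758 = 1611508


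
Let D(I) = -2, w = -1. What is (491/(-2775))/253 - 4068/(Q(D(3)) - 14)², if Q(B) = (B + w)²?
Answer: -22848427/140415 ≈ -162.72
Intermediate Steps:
Q(B) = (-1 + B)² (Q(B) = (B - 1)² = (-1 + B)²)
(491/(-2775))/253 - 4068/(Q(D(3)) - 14)² = (491/(-2775))/253 - 4068/((-1 - 2)² - 14)² = (491*(-1/2775))*(1/253) - 4068/((-3)² - 14)² = -491/2775*1/253 - 4068/(9 - 14)² = -491/702075 - 4068/((-5)²) = -491/702075 - 4068/25 = -22848427/140415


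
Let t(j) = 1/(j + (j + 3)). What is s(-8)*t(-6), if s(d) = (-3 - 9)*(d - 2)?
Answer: -40/3 ≈ -13.333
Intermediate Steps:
t(j) = 1/(3 + 2*j) (t(j) = 1/(j + (3 + j)) = 1/(3 + 2*j))
s(d) = 24 - 12*d (s(d) = -12*(-2 + d) = 24 - 12*d)
s(-8)*t(-6) = (24 - 12*(-8))/(3 + 2*(-6)) = (24 + 96)/(3 - 12) = 120/(-9) = 120*(-⅑) = -40/3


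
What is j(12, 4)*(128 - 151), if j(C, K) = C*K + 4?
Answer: -1196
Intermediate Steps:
j(C, K) = 4 + C*K
j(12, 4)*(128 - 151) = (4 + 12*4)*(128 - 151) = (4 + 48)*(-23) = 52*(-23) = -1196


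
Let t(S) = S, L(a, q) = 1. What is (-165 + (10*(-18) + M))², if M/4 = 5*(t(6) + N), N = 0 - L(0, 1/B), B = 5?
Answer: 60025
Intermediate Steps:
N = -1 (N = 0 - 1*1 = 0 - 1 = -1)
M = 100 (M = 4*(5*(6 - 1)) = 4*(5*5) = 4*25 = 100)
(-165 + (10*(-18) + M))² = (-165 + (10*(-18) + 100))² = (-165 + (-180 + 100))² = (-165 - 80)² = (-245)² = 60025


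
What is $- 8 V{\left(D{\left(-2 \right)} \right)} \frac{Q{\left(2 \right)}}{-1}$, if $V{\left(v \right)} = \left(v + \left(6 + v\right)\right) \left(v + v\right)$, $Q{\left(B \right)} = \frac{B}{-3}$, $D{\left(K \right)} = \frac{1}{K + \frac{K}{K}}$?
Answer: $\frac{128}{3} \approx 42.667$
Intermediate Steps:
$D{\left(K \right)} = \frac{1}{1 + K}$ ($D{\left(K \right)} = \frac{1}{K + 1} = \frac{1}{1 + K}$)
$Q{\left(B \right)} = - \frac{B}{3}$ ($Q{\left(B \right)} = B \left(- \frac{1}{3}\right) = - \frac{B}{3}$)
$V{\left(v \right)} = 2 v \left(6 + 2 v\right)$ ($V{\left(v \right)} = \left(6 + 2 v\right) 2 v = 2 v \left(6 + 2 v\right)$)
$- 8 V{\left(D{\left(-2 \right)} \right)} \frac{Q{\left(2 \right)}}{-1} = - 8 \frac{4 \left(3 + \frac{1}{1 - 2}\right)}{1 - 2} \frac{\left(- \frac{1}{3}\right) 2}{-1} = - 8 \frac{4 \left(3 + \frac{1}{-1}\right)}{-1} \left(\left(- \frac{2}{3}\right) \left(-1\right)\right) = - 8 \cdot 4 \left(-1\right) \left(3 - 1\right) \frac{2}{3} = - 8 \cdot 4 \left(-1\right) 2 \cdot \frac{2}{3} = \left(-8\right) \left(-8\right) \frac{2}{3} = 64 \cdot \frac{2}{3} = \frac{128}{3}$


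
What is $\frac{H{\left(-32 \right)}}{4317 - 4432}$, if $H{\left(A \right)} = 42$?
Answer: $- \frac{42}{115} \approx -0.36522$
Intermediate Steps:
$\frac{H{\left(-32 \right)}}{4317 - 4432} = \frac{42}{4317 - 4432} = \frac{42}{-115} = 42 \left(- \frac{1}{115}\right) = - \frac{42}{115}$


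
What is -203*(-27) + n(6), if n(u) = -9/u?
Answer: 10959/2 ≈ 5479.5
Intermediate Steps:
-203*(-27) + n(6) = -203*(-27) - 9/6 = 5481 - 9*⅙ = 5481 - 3/2 = 10959/2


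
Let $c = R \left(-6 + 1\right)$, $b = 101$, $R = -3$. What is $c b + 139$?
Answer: $1654$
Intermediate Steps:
$c = 15$ ($c = - 3 \left(-6 + 1\right) = \left(-3\right) \left(-5\right) = 15$)
$c b + 139 = 15 \cdot 101 + 139 = 1515 + 139 = 1654$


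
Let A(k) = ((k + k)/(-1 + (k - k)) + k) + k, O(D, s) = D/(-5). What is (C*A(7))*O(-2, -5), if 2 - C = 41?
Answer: 0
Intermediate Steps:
C = -39 (C = 2 - 1*41 = 2 - 41 = -39)
O(D, s) = -D/5 (O(D, s) = D*(-⅕) = -D/5)
A(k) = 0 (A(k) = ((2*k)/(-1 + 0) + k) + k = ((2*k)/(-1) + k) + k = ((2*k)*(-1) + k) + k = (-2*k + k) + k = -k + k = 0)
(C*A(7))*O(-2, -5) = (-39*0)*(-⅕*(-2)) = 0*(⅖) = 0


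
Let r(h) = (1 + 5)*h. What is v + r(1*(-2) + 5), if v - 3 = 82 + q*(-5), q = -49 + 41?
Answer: 143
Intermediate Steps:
q = -8
r(h) = 6*h
v = 125 (v = 3 + (82 - 8*(-5)) = 3 + (82 + 40) = 3 + 122 = 125)
v + r(1*(-2) + 5) = 125 + 6*(1*(-2) + 5) = 125 + 6*(-2 + 5) = 125 + 6*3 = 125 + 18 = 143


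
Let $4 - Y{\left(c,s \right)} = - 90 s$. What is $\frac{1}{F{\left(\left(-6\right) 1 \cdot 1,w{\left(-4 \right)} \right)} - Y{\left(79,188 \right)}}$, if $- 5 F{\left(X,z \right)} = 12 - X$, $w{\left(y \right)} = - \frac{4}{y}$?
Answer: $- \frac{5}{84638} \approx -5.9075 \cdot 10^{-5}$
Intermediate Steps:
$Y{\left(c,s \right)} = 4 + 90 s$ ($Y{\left(c,s \right)} = 4 - - 90 s = 4 + 90 s$)
$F{\left(X,z \right)} = - \frac{12}{5} + \frac{X}{5}$ ($F{\left(X,z \right)} = - \frac{12 - X}{5} = - \frac{12}{5} + \frac{X}{5}$)
$\frac{1}{F{\left(\left(-6\right) 1 \cdot 1,w{\left(-4 \right)} \right)} - Y{\left(79,188 \right)}} = \frac{1}{\left(- \frac{12}{5} + \frac{\left(-6\right) 1 \cdot 1}{5}\right) - \left(4 + 90 \cdot 188\right)} = \frac{1}{\left(- \frac{12}{5} + \frac{\left(-6\right) 1}{5}\right) - \left(4 + 16920\right)} = \frac{1}{\left(- \frac{12}{5} + \frac{1}{5} \left(-6\right)\right) - 16924} = \frac{1}{\left(- \frac{12}{5} - \frac{6}{5}\right) - 16924} = \frac{1}{- \frac{18}{5} - 16924} = \frac{1}{- \frac{84638}{5}} = - \frac{5}{84638}$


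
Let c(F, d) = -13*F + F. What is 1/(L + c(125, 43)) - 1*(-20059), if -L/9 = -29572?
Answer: 5308574233/264648 ≈ 20059.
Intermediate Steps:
L = 266148 (L = -9*(-29572) = 266148)
c(F, d) = -12*F
1/(L + c(125, 43)) - 1*(-20059) = 1/(266148 - 12*125) - 1*(-20059) = 1/(266148 - 1500) + 20059 = 1/264648 + 20059 = 5308574233/264648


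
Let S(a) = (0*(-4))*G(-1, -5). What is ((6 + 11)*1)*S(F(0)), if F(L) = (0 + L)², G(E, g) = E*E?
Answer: 0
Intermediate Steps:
G(E, g) = E²
F(L) = L²
S(a) = 0 (S(a) = (0*(-4))*(-1)² = 0*1 = 0)
((6 + 11)*1)*S(F(0)) = ((6 + 11)*1)*0 = (17*1)*0 = 17*0 = 0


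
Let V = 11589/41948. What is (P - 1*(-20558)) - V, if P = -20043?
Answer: 21591631/41948 ≈ 514.72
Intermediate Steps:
V = 11589/41948 (V = 11589*(1/41948) = 11589/41948 ≈ 0.27627)
(P - 1*(-20558)) - V = (-20043 - 1*(-20558)) - 1*11589/41948 = (-20043 + 20558) - 11589/41948 = 515 - 11589/41948 = 21591631/41948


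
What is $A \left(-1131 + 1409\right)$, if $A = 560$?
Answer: $155680$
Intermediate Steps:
$A \left(-1131 + 1409\right) = 560 \left(-1131 + 1409\right) = 560 \cdot 278 = 155680$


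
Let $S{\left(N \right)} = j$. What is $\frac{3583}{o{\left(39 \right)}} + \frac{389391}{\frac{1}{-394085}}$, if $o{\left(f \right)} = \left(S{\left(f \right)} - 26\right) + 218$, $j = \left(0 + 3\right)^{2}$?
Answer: $- \frac{30844083595652}{201} \approx -1.5345 \cdot 10^{11}$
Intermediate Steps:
$j = 9$ ($j = 3^{2} = 9$)
$S{\left(N \right)} = 9$
$o{\left(f \right)} = 201$ ($o{\left(f \right)} = \left(9 - 26\right) + 218 = -17 + 218 = 201$)
$\frac{3583}{o{\left(39 \right)}} + \frac{389391}{\frac{1}{-394085}} = \frac{3583}{201} + \frac{389391}{\frac{1}{-394085}} = 3583 \cdot \frac{1}{201} + \frac{389391}{- \frac{1}{394085}} = \frac{3583}{201} + 389391 \left(-394085\right) = \frac{3583}{201} - 153453152235 = - \frac{30844083595652}{201}$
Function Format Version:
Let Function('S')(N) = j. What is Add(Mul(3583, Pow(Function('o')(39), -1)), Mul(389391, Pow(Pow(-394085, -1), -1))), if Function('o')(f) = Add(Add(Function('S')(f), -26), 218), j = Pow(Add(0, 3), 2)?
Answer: Rational(-30844083595652, 201) ≈ -1.5345e+11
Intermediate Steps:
j = 9 (j = Pow(3, 2) = 9)
Function('S')(N) = 9
Function('o')(f) = 201 (Function('o')(f) = Add(Add(9, -26), 218) = Add(-17, 218) = 201)
Add(Mul(3583, Pow(Function('o')(39), -1)), Mul(389391, Pow(Pow(-394085, -1), -1))) = Add(Mul(3583, Pow(201, -1)), Mul(389391, Pow(Pow(-394085, -1), -1))) = Add(Mul(3583, Rational(1, 201)), Mul(389391, Pow(Rational(-1, 394085), -1))) = Add(Rational(3583, 201), Mul(389391, -394085)) = Add(Rational(3583, 201), -153453152235) = Rational(-30844083595652, 201)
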